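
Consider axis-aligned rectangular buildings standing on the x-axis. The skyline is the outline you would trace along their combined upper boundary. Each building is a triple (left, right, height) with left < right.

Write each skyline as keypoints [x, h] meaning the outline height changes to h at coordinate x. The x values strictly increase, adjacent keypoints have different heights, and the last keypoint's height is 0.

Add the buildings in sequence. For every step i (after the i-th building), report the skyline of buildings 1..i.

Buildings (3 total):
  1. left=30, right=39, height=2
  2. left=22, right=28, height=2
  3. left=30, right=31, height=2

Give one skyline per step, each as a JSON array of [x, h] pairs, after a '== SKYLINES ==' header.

== SKYLINES ==
[[30,2],[39,0]]
[[22,2],[28,0],[30,2],[39,0]]
[[22,2],[28,0],[30,2],[39,0]]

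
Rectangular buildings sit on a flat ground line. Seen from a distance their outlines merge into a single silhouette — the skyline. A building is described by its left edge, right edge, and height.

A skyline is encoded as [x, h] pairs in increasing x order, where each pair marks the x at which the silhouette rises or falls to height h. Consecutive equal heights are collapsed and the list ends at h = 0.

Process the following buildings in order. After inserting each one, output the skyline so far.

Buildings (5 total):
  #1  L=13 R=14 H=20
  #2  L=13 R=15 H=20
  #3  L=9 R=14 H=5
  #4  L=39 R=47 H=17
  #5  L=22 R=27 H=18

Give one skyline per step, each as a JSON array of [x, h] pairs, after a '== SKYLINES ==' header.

== SKYLINES ==
[[13,20],[14,0]]
[[13,20],[15,0]]
[[9,5],[13,20],[15,0]]
[[9,5],[13,20],[15,0],[39,17],[47,0]]
[[9,5],[13,20],[15,0],[22,18],[27,0],[39,17],[47,0]]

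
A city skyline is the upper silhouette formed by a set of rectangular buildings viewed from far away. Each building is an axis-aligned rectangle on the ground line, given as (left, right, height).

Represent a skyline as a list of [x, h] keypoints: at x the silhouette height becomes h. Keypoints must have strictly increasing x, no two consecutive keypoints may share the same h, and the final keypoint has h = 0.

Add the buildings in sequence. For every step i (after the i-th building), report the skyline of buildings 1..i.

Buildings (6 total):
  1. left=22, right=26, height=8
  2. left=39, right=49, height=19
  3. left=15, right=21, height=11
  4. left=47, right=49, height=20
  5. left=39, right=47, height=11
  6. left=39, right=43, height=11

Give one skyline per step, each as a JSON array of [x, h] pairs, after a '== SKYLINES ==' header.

== SKYLINES ==
[[22,8],[26,0]]
[[22,8],[26,0],[39,19],[49,0]]
[[15,11],[21,0],[22,8],[26,0],[39,19],[49,0]]
[[15,11],[21,0],[22,8],[26,0],[39,19],[47,20],[49,0]]
[[15,11],[21,0],[22,8],[26,0],[39,19],[47,20],[49,0]]
[[15,11],[21,0],[22,8],[26,0],[39,19],[47,20],[49,0]]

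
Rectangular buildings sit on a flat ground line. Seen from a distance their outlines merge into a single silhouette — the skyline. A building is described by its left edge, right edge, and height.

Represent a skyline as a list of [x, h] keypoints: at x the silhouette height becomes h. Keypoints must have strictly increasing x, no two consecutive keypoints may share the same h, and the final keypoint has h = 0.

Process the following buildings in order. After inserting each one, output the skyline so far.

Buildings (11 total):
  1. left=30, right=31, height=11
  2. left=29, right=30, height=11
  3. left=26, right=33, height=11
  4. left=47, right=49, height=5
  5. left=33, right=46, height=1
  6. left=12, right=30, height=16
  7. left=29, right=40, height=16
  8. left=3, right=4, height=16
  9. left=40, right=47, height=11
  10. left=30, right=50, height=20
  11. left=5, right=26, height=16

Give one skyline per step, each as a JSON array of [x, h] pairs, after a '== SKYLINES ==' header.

== SKYLINES ==
[[30,11],[31,0]]
[[29,11],[31,0]]
[[26,11],[33,0]]
[[26,11],[33,0],[47,5],[49,0]]
[[26,11],[33,1],[46,0],[47,5],[49,0]]
[[12,16],[30,11],[33,1],[46,0],[47,5],[49,0]]
[[12,16],[40,1],[46,0],[47,5],[49,0]]
[[3,16],[4,0],[12,16],[40,1],[46,0],[47,5],[49,0]]
[[3,16],[4,0],[12,16],[40,11],[47,5],[49,0]]
[[3,16],[4,0],[12,16],[30,20],[50,0]]
[[3,16],[4,0],[5,16],[30,20],[50,0]]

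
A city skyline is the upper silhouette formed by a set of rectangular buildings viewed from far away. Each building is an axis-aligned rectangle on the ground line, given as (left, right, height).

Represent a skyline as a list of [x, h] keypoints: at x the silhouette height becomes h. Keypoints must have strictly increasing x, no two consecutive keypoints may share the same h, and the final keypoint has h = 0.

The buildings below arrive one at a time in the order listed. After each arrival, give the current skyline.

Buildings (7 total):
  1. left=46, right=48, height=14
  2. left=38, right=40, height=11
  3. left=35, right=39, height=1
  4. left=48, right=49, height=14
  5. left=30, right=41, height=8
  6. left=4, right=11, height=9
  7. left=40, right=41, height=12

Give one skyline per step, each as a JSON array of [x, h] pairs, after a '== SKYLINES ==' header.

== SKYLINES ==
[[46,14],[48,0]]
[[38,11],[40,0],[46,14],[48,0]]
[[35,1],[38,11],[40,0],[46,14],[48,0]]
[[35,1],[38,11],[40,0],[46,14],[49,0]]
[[30,8],[38,11],[40,8],[41,0],[46,14],[49,0]]
[[4,9],[11,0],[30,8],[38,11],[40,8],[41,0],[46,14],[49,0]]
[[4,9],[11,0],[30,8],[38,11],[40,12],[41,0],[46,14],[49,0]]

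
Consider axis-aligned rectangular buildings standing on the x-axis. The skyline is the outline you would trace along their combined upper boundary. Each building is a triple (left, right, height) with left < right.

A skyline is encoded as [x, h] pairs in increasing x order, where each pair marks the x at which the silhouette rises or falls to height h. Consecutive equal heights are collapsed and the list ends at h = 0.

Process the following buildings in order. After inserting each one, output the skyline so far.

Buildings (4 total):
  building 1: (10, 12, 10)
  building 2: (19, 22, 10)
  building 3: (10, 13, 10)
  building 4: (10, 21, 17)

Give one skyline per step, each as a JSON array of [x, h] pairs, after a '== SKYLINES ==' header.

== SKYLINES ==
[[10,10],[12,0]]
[[10,10],[12,0],[19,10],[22,0]]
[[10,10],[13,0],[19,10],[22,0]]
[[10,17],[21,10],[22,0]]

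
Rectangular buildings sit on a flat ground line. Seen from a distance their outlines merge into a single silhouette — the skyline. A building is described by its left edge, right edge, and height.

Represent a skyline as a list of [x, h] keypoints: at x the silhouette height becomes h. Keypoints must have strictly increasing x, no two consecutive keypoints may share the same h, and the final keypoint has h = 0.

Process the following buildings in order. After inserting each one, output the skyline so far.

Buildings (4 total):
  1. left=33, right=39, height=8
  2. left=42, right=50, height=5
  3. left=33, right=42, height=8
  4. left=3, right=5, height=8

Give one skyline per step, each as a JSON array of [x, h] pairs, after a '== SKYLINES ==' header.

== SKYLINES ==
[[33,8],[39,0]]
[[33,8],[39,0],[42,5],[50,0]]
[[33,8],[42,5],[50,0]]
[[3,8],[5,0],[33,8],[42,5],[50,0]]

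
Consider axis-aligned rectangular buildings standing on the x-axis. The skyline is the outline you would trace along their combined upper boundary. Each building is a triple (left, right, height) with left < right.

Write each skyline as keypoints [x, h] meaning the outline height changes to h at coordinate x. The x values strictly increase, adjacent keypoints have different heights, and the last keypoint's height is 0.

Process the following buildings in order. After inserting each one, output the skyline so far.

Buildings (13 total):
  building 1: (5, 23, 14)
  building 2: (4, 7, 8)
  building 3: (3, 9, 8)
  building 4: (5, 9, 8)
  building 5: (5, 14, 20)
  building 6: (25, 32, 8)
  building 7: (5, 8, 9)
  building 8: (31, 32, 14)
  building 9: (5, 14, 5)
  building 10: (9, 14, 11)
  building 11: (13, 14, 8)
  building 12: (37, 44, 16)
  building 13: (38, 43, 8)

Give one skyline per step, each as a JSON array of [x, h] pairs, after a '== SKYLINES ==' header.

== SKYLINES ==
[[5,14],[23,0]]
[[4,8],[5,14],[23,0]]
[[3,8],[5,14],[23,0]]
[[3,8],[5,14],[23,0]]
[[3,8],[5,20],[14,14],[23,0]]
[[3,8],[5,20],[14,14],[23,0],[25,8],[32,0]]
[[3,8],[5,20],[14,14],[23,0],[25,8],[32,0]]
[[3,8],[5,20],[14,14],[23,0],[25,8],[31,14],[32,0]]
[[3,8],[5,20],[14,14],[23,0],[25,8],[31,14],[32,0]]
[[3,8],[5,20],[14,14],[23,0],[25,8],[31,14],[32,0]]
[[3,8],[5,20],[14,14],[23,0],[25,8],[31,14],[32,0]]
[[3,8],[5,20],[14,14],[23,0],[25,8],[31,14],[32,0],[37,16],[44,0]]
[[3,8],[5,20],[14,14],[23,0],[25,8],[31,14],[32,0],[37,16],[44,0]]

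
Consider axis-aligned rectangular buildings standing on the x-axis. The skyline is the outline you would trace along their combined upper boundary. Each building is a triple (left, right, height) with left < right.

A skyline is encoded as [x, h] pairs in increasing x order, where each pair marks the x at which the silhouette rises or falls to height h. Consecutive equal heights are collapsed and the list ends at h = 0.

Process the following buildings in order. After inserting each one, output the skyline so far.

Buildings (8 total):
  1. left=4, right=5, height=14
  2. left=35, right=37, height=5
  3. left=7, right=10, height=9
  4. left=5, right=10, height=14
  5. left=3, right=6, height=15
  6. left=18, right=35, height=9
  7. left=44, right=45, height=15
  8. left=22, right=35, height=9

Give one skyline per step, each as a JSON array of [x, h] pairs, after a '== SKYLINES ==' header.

== SKYLINES ==
[[4,14],[5,0]]
[[4,14],[5,0],[35,5],[37,0]]
[[4,14],[5,0],[7,9],[10,0],[35,5],[37,0]]
[[4,14],[10,0],[35,5],[37,0]]
[[3,15],[6,14],[10,0],[35,5],[37,0]]
[[3,15],[6,14],[10,0],[18,9],[35,5],[37,0]]
[[3,15],[6,14],[10,0],[18,9],[35,5],[37,0],[44,15],[45,0]]
[[3,15],[6,14],[10,0],[18,9],[35,5],[37,0],[44,15],[45,0]]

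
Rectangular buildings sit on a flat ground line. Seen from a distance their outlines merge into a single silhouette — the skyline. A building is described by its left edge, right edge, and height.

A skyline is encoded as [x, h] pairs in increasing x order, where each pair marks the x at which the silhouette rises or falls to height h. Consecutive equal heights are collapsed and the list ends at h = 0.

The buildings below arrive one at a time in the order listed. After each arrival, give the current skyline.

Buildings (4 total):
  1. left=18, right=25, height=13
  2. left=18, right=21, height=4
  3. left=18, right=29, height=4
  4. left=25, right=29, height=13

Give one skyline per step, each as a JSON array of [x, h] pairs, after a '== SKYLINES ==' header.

== SKYLINES ==
[[18,13],[25,0]]
[[18,13],[25,0]]
[[18,13],[25,4],[29,0]]
[[18,13],[29,0]]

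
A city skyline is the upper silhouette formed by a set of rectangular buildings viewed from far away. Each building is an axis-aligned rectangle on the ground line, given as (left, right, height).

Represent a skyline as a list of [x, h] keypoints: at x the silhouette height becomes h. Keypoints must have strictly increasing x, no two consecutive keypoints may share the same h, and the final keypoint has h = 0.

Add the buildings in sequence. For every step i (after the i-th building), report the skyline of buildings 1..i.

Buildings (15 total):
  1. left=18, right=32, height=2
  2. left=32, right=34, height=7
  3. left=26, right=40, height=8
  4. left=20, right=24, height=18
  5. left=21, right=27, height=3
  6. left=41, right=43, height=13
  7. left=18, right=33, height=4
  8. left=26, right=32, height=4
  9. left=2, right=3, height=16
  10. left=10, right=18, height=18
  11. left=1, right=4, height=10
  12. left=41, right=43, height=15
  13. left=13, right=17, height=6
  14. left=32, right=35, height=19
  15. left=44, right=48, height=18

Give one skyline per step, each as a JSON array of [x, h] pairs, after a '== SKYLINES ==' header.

== SKYLINES ==
[[18,2],[32,0]]
[[18,2],[32,7],[34,0]]
[[18,2],[26,8],[40,0]]
[[18,2],[20,18],[24,2],[26,8],[40,0]]
[[18,2],[20,18],[24,3],[26,8],[40,0]]
[[18,2],[20,18],[24,3],[26,8],[40,0],[41,13],[43,0]]
[[18,4],[20,18],[24,4],[26,8],[40,0],[41,13],[43,0]]
[[18,4],[20,18],[24,4],[26,8],[40,0],[41,13],[43,0]]
[[2,16],[3,0],[18,4],[20,18],[24,4],[26,8],[40,0],[41,13],[43,0]]
[[2,16],[3,0],[10,18],[18,4],[20,18],[24,4],[26,8],[40,0],[41,13],[43,0]]
[[1,10],[2,16],[3,10],[4,0],[10,18],[18,4],[20,18],[24,4],[26,8],[40,0],[41,13],[43,0]]
[[1,10],[2,16],[3,10],[4,0],[10,18],[18,4],[20,18],[24,4],[26,8],[40,0],[41,15],[43,0]]
[[1,10],[2,16],[3,10],[4,0],[10,18],[18,4],[20,18],[24,4],[26,8],[40,0],[41,15],[43,0]]
[[1,10],[2,16],[3,10],[4,0],[10,18],[18,4],[20,18],[24,4],[26,8],[32,19],[35,8],[40,0],[41,15],[43,0]]
[[1,10],[2,16],[3,10],[4,0],[10,18],[18,4],[20,18],[24,4],[26,8],[32,19],[35,8],[40,0],[41,15],[43,0],[44,18],[48,0]]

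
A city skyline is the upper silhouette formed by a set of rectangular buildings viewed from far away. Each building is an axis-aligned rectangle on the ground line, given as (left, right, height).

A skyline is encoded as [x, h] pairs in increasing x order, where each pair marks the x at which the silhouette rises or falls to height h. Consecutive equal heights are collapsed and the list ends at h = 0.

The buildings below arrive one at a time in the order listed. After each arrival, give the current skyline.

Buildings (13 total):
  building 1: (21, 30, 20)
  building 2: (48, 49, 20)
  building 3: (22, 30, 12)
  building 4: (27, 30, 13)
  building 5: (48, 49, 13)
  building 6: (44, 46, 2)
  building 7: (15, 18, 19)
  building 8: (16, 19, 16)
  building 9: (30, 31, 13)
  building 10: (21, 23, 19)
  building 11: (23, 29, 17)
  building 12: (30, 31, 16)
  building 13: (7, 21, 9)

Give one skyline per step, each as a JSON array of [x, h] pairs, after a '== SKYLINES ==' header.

== SKYLINES ==
[[21,20],[30,0]]
[[21,20],[30,0],[48,20],[49,0]]
[[21,20],[30,0],[48,20],[49,0]]
[[21,20],[30,0],[48,20],[49,0]]
[[21,20],[30,0],[48,20],[49,0]]
[[21,20],[30,0],[44,2],[46,0],[48,20],[49,0]]
[[15,19],[18,0],[21,20],[30,0],[44,2],[46,0],[48,20],[49,0]]
[[15,19],[18,16],[19,0],[21,20],[30,0],[44,2],[46,0],[48,20],[49,0]]
[[15,19],[18,16],[19,0],[21,20],[30,13],[31,0],[44,2],[46,0],[48,20],[49,0]]
[[15,19],[18,16],[19,0],[21,20],[30,13],[31,0],[44,2],[46,0],[48,20],[49,0]]
[[15,19],[18,16],[19,0],[21,20],[30,13],[31,0],[44,2],[46,0],[48,20],[49,0]]
[[15,19],[18,16],[19,0],[21,20],[30,16],[31,0],[44,2],[46,0],[48,20],[49,0]]
[[7,9],[15,19],[18,16],[19,9],[21,20],[30,16],[31,0],[44,2],[46,0],[48,20],[49,0]]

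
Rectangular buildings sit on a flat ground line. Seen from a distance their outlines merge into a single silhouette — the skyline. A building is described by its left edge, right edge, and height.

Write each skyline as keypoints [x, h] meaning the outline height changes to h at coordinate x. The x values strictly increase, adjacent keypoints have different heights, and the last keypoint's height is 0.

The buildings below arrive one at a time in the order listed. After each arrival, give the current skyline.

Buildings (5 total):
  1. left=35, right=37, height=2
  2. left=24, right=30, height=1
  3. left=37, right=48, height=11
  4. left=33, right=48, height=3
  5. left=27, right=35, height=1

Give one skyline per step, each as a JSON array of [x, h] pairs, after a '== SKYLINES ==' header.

== SKYLINES ==
[[35,2],[37,0]]
[[24,1],[30,0],[35,2],[37,0]]
[[24,1],[30,0],[35,2],[37,11],[48,0]]
[[24,1],[30,0],[33,3],[37,11],[48,0]]
[[24,1],[33,3],[37,11],[48,0]]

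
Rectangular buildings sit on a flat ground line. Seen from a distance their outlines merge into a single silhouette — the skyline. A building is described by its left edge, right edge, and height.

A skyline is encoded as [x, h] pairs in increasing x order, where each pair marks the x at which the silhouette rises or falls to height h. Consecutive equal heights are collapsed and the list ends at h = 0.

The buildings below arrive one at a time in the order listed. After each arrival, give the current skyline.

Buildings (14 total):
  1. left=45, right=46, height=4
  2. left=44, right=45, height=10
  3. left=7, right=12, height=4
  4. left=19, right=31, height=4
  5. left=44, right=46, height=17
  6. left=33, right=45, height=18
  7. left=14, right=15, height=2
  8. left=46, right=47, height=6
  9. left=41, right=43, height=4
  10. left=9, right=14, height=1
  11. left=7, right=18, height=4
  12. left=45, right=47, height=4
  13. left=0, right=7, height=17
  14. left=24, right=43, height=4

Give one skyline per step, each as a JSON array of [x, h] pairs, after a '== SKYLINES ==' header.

== SKYLINES ==
[[45,4],[46,0]]
[[44,10],[45,4],[46,0]]
[[7,4],[12,0],[44,10],[45,4],[46,0]]
[[7,4],[12,0],[19,4],[31,0],[44,10],[45,4],[46,0]]
[[7,4],[12,0],[19,4],[31,0],[44,17],[46,0]]
[[7,4],[12,0],[19,4],[31,0],[33,18],[45,17],[46,0]]
[[7,4],[12,0],[14,2],[15,0],[19,4],[31,0],[33,18],[45,17],[46,0]]
[[7,4],[12,0],[14,2],[15,0],[19,4],[31,0],[33,18],[45,17],[46,6],[47,0]]
[[7,4],[12,0],[14,2],[15,0],[19,4],[31,0],[33,18],[45,17],[46,6],[47,0]]
[[7,4],[12,1],[14,2],[15,0],[19,4],[31,0],[33,18],[45,17],[46,6],[47,0]]
[[7,4],[18,0],[19,4],[31,0],[33,18],[45,17],[46,6],[47,0]]
[[7,4],[18,0],[19,4],[31,0],[33,18],[45,17],[46,6],[47,0]]
[[0,17],[7,4],[18,0],[19,4],[31,0],[33,18],[45,17],[46,6],[47,0]]
[[0,17],[7,4],[18,0],[19,4],[33,18],[45,17],[46,6],[47,0]]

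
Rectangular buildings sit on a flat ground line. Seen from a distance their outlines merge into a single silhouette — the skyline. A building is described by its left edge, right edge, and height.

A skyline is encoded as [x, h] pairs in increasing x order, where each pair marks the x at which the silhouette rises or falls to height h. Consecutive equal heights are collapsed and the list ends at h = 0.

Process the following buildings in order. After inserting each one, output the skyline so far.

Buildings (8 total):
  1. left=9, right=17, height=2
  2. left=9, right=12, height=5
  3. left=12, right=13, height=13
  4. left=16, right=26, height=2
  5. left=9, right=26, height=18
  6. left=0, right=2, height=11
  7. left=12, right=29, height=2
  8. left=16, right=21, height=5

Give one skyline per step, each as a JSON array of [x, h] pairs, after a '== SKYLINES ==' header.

== SKYLINES ==
[[9,2],[17,0]]
[[9,5],[12,2],[17,0]]
[[9,5],[12,13],[13,2],[17,0]]
[[9,5],[12,13],[13,2],[26,0]]
[[9,18],[26,0]]
[[0,11],[2,0],[9,18],[26,0]]
[[0,11],[2,0],[9,18],[26,2],[29,0]]
[[0,11],[2,0],[9,18],[26,2],[29,0]]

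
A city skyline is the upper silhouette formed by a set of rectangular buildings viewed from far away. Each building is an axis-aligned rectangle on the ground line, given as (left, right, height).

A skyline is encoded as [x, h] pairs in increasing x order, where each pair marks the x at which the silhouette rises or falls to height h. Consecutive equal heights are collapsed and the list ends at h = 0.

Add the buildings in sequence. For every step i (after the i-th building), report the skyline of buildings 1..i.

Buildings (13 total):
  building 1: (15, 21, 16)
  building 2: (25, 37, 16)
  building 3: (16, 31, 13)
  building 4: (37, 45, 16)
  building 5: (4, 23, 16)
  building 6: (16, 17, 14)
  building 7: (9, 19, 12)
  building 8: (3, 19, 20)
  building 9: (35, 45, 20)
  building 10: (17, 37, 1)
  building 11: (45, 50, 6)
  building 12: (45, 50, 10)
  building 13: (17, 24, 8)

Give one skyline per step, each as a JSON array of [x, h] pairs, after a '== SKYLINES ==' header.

== SKYLINES ==
[[15,16],[21,0]]
[[15,16],[21,0],[25,16],[37,0]]
[[15,16],[21,13],[25,16],[37,0]]
[[15,16],[21,13],[25,16],[45,0]]
[[4,16],[23,13],[25,16],[45,0]]
[[4,16],[23,13],[25,16],[45,0]]
[[4,16],[23,13],[25,16],[45,0]]
[[3,20],[19,16],[23,13],[25,16],[45,0]]
[[3,20],[19,16],[23,13],[25,16],[35,20],[45,0]]
[[3,20],[19,16],[23,13],[25,16],[35,20],[45,0]]
[[3,20],[19,16],[23,13],[25,16],[35,20],[45,6],[50,0]]
[[3,20],[19,16],[23,13],[25,16],[35,20],[45,10],[50,0]]
[[3,20],[19,16],[23,13],[25,16],[35,20],[45,10],[50,0]]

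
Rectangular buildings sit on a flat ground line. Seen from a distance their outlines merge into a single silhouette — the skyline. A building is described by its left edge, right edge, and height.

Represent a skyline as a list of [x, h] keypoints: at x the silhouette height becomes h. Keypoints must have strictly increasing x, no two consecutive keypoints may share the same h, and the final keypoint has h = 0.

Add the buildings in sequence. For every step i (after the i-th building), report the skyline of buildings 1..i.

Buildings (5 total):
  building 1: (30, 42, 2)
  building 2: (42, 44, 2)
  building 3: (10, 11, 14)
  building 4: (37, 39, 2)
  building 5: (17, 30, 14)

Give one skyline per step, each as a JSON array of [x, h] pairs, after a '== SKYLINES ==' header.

== SKYLINES ==
[[30,2],[42,0]]
[[30,2],[44,0]]
[[10,14],[11,0],[30,2],[44,0]]
[[10,14],[11,0],[30,2],[44,0]]
[[10,14],[11,0],[17,14],[30,2],[44,0]]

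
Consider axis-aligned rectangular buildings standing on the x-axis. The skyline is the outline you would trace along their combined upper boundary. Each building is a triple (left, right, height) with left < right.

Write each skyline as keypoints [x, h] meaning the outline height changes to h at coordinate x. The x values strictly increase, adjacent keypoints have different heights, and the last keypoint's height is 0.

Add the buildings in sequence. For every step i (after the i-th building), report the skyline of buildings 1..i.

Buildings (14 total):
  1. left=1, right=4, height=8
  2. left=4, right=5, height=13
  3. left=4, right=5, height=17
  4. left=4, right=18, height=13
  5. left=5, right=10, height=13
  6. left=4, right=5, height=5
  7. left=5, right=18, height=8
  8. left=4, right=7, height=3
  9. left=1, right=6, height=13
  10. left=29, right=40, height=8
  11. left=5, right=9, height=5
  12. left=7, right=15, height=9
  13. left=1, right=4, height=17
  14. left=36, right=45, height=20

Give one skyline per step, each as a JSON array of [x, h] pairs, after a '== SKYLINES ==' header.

== SKYLINES ==
[[1,8],[4,0]]
[[1,8],[4,13],[5,0]]
[[1,8],[4,17],[5,0]]
[[1,8],[4,17],[5,13],[18,0]]
[[1,8],[4,17],[5,13],[18,0]]
[[1,8],[4,17],[5,13],[18,0]]
[[1,8],[4,17],[5,13],[18,0]]
[[1,8],[4,17],[5,13],[18,0]]
[[1,13],[4,17],[5,13],[18,0]]
[[1,13],[4,17],[5,13],[18,0],[29,8],[40,0]]
[[1,13],[4,17],[5,13],[18,0],[29,8],[40,0]]
[[1,13],[4,17],[5,13],[18,0],[29,8],[40,0]]
[[1,17],[5,13],[18,0],[29,8],[40,0]]
[[1,17],[5,13],[18,0],[29,8],[36,20],[45,0]]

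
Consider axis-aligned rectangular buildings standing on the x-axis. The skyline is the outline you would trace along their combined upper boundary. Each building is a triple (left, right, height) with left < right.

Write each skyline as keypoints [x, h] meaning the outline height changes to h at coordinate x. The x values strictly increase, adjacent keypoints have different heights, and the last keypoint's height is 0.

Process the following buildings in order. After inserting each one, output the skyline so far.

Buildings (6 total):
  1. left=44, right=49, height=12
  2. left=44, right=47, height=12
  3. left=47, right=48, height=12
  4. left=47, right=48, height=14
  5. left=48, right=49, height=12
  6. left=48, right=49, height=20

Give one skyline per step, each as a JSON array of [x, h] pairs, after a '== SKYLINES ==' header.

== SKYLINES ==
[[44,12],[49,0]]
[[44,12],[49,0]]
[[44,12],[49,0]]
[[44,12],[47,14],[48,12],[49,0]]
[[44,12],[47,14],[48,12],[49,0]]
[[44,12],[47,14],[48,20],[49,0]]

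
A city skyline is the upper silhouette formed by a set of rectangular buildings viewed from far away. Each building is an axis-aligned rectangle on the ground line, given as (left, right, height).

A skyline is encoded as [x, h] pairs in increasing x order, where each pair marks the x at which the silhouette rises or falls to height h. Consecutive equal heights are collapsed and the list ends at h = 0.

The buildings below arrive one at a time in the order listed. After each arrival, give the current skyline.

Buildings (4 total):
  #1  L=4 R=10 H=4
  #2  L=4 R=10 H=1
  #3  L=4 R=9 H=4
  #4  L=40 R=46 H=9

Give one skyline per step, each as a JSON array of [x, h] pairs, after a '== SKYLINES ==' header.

== SKYLINES ==
[[4,4],[10,0]]
[[4,4],[10,0]]
[[4,4],[10,0]]
[[4,4],[10,0],[40,9],[46,0]]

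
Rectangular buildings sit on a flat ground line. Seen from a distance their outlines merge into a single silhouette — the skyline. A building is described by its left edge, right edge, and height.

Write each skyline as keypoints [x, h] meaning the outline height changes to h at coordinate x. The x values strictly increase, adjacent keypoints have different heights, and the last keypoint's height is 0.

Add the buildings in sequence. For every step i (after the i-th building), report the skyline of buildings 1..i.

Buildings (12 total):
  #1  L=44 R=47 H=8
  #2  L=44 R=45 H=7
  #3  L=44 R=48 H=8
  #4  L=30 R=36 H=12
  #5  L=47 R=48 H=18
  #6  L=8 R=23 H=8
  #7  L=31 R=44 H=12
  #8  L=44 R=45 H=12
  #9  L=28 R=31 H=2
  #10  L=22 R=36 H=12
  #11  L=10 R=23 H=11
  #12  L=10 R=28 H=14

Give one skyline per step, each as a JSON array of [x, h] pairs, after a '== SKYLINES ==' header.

== SKYLINES ==
[[44,8],[47,0]]
[[44,8],[47,0]]
[[44,8],[48,0]]
[[30,12],[36,0],[44,8],[48,0]]
[[30,12],[36,0],[44,8],[47,18],[48,0]]
[[8,8],[23,0],[30,12],[36,0],[44,8],[47,18],[48,0]]
[[8,8],[23,0],[30,12],[44,8],[47,18],[48,0]]
[[8,8],[23,0],[30,12],[45,8],[47,18],[48,0]]
[[8,8],[23,0],[28,2],[30,12],[45,8],[47,18],[48,0]]
[[8,8],[22,12],[45,8],[47,18],[48,0]]
[[8,8],[10,11],[22,12],[45,8],[47,18],[48,0]]
[[8,8],[10,14],[28,12],[45,8],[47,18],[48,0]]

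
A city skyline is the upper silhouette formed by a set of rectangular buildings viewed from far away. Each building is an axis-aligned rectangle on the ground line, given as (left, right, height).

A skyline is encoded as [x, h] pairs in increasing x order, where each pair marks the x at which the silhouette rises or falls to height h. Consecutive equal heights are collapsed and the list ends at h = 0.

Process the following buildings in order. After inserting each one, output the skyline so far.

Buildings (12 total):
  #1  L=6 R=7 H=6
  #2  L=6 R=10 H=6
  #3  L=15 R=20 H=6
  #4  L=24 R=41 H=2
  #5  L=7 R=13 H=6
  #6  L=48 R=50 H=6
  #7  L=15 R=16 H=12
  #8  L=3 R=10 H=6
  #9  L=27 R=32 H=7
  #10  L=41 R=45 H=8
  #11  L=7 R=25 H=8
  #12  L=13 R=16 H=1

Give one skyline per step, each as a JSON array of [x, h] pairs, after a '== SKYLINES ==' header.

== SKYLINES ==
[[6,6],[7,0]]
[[6,6],[10,0]]
[[6,6],[10,0],[15,6],[20,0]]
[[6,6],[10,0],[15,6],[20,0],[24,2],[41,0]]
[[6,6],[13,0],[15,6],[20,0],[24,2],[41,0]]
[[6,6],[13,0],[15,6],[20,0],[24,2],[41,0],[48,6],[50,0]]
[[6,6],[13,0],[15,12],[16,6],[20,0],[24,2],[41,0],[48,6],[50,0]]
[[3,6],[13,0],[15,12],[16,6],[20,0],[24,2],[41,0],[48,6],[50,0]]
[[3,6],[13,0],[15,12],[16,6],[20,0],[24,2],[27,7],[32,2],[41,0],[48,6],[50,0]]
[[3,6],[13,0],[15,12],[16,6],[20,0],[24,2],[27,7],[32,2],[41,8],[45,0],[48,6],[50,0]]
[[3,6],[7,8],[15,12],[16,8],[25,2],[27,7],[32,2],[41,8],[45,0],[48,6],[50,0]]
[[3,6],[7,8],[15,12],[16,8],[25,2],[27,7],[32,2],[41,8],[45,0],[48,6],[50,0]]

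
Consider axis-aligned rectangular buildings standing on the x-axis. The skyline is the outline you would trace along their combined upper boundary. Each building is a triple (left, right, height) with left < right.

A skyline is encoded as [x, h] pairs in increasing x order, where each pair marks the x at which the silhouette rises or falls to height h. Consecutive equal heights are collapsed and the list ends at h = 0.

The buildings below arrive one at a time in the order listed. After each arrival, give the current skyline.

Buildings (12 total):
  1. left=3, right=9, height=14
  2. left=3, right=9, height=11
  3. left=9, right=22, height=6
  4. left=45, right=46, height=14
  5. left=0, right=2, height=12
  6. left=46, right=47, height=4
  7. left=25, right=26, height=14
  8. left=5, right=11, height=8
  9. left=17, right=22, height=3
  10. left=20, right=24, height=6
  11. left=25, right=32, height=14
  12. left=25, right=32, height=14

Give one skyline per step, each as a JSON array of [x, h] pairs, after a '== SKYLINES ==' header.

== SKYLINES ==
[[3,14],[9,0]]
[[3,14],[9,0]]
[[3,14],[9,6],[22,0]]
[[3,14],[9,6],[22,0],[45,14],[46,0]]
[[0,12],[2,0],[3,14],[9,6],[22,0],[45,14],[46,0]]
[[0,12],[2,0],[3,14],[9,6],[22,0],[45,14],[46,4],[47,0]]
[[0,12],[2,0],[3,14],[9,6],[22,0],[25,14],[26,0],[45,14],[46,4],[47,0]]
[[0,12],[2,0],[3,14],[9,8],[11,6],[22,0],[25,14],[26,0],[45,14],[46,4],[47,0]]
[[0,12],[2,0],[3,14],[9,8],[11,6],[22,0],[25,14],[26,0],[45,14],[46,4],[47,0]]
[[0,12],[2,0],[3,14],[9,8],[11,6],[24,0],[25,14],[26,0],[45,14],[46,4],[47,0]]
[[0,12],[2,0],[3,14],[9,8],[11,6],[24,0],[25,14],[32,0],[45,14],[46,4],[47,0]]
[[0,12],[2,0],[3,14],[9,8],[11,6],[24,0],[25,14],[32,0],[45,14],[46,4],[47,0]]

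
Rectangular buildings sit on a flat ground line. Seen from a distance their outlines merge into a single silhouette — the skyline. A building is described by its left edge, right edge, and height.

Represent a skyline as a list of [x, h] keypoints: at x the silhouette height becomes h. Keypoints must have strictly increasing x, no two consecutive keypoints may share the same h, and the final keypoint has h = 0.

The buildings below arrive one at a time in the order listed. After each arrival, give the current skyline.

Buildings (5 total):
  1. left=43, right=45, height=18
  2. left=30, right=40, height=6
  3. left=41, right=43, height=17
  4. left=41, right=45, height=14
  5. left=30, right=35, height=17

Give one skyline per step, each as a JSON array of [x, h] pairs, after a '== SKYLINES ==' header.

== SKYLINES ==
[[43,18],[45,0]]
[[30,6],[40,0],[43,18],[45,0]]
[[30,6],[40,0],[41,17],[43,18],[45,0]]
[[30,6],[40,0],[41,17],[43,18],[45,0]]
[[30,17],[35,6],[40,0],[41,17],[43,18],[45,0]]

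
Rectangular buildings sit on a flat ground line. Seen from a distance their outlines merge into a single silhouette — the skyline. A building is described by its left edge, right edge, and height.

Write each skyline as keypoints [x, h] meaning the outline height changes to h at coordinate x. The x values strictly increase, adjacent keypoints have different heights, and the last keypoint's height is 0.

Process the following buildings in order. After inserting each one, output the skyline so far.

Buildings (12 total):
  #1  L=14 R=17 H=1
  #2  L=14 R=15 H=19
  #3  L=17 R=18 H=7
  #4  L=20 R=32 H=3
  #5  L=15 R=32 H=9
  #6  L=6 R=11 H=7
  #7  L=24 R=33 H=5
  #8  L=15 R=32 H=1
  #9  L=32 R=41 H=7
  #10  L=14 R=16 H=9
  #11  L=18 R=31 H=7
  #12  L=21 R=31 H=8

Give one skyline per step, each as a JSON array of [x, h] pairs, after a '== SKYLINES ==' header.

== SKYLINES ==
[[14,1],[17,0]]
[[14,19],[15,1],[17,0]]
[[14,19],[15,1],[17,7],[18,0]]
[[14,19],[15,1],[17,7],[18,0],[20,3],[32,0]]
[[14,19],[15,9],[32,0]]
[[6,7],[11,0],[14,19],[15,9],[32,0]]
[[6,7],[11,0],[14,19],[15,9],[32,5],[33,0]]
[[6,7],[11,0],[14,19],[15,9],[32,5],[33,0]]
[[6,7],[11,0],[14,19],[15,9],[32,7],[41,0]]
[[6,7],[11,0],[14,19],[15,9],[32,7],[41,0]]
[[6,7],[11,0],[14,19],[15,9],[32,7],[41,0]]
[[6,7],[11,0],[14,19],[15,9],[32,7],[41,0]]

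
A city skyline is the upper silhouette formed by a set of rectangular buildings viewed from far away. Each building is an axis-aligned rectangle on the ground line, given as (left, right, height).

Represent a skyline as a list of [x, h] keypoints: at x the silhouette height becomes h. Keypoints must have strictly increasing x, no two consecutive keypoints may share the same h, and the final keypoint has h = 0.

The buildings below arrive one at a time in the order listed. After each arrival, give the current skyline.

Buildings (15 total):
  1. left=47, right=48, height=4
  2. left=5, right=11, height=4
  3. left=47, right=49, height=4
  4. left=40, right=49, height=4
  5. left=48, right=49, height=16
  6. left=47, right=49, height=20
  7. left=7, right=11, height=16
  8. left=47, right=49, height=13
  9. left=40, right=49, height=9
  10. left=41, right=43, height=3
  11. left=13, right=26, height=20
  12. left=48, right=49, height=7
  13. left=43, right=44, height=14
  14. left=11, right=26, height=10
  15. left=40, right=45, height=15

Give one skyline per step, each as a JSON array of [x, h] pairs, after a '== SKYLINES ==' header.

== SKYLINES ==
[[47,4],[48,0]]
[[5,4],[11,0],[47,4],[48,0]]
[[5,4],[11,0],[47,4],[49,0]]
[[5,4],[11,0],[40,4],[49,0]]
[[5,4],[11,0],[40,4],[48,16],[49,0]]
[[5,4],[11,0],[40,4],[47,20],[49,0]]
[[5,4],[7,16],[11,0],[40,4],[47,20],[49,0]]
[[5,4],[7,16],[11,0],[40,4],[47,20],[49,0]]
[[5,4],[7,16],[11,0],[40,9],[47,20],[49,0]]
[[5,4],[7,16],[11,0],[40,9],[47,20],[49,0]]
[[5,4],[7,16],[11,0],[13,20],[26,0],[40,9],[47,20],[49,0]]
[[5,4],[7,16],[11,0],[13,20],[26,0],[40,9],[47,20],[49,0]]
[[5,4],[7,16],[11,0],[13,20],[26,0],[40,9],[43,14],[44,9],[47,20],[49,0]]
[[5,4],[7,16],[11,10],[13,20],[26,0],[40,9],[43,14],[44,9],[47,20],[49,0]]
[[5,4],[7,16],[11,10],[13,20],[26,0],[40,15],[45,9],[47,20],[49,0]]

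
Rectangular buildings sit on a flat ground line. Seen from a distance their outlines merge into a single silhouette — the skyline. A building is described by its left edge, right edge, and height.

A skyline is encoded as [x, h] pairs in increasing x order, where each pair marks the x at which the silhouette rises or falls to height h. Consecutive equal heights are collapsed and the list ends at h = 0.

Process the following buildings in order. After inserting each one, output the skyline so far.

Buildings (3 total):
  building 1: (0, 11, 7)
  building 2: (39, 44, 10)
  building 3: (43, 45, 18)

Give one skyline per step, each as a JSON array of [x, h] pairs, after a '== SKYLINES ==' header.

== SKYLINES ==
[[0,7],[11,0]]
[[0,7],[11,0],[39,10],[44,0]]
[[0,7],[11,0],[39,10],[43,18],[45,0]]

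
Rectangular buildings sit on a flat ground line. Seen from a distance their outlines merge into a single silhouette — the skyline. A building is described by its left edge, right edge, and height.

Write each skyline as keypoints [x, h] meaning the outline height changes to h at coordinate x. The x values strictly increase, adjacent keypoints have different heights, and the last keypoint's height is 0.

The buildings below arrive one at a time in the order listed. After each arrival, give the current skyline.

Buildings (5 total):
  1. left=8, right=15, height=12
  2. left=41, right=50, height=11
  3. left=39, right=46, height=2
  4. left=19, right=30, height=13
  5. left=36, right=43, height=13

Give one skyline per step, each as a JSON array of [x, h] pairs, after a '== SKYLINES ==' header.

== SKYLINES ==
[[8,12],[15,0]]
[[8,12],[15,0],[41,11],[50,0]]
[[8,12],[15,0],[39,2],[41,11],[50,0]]
[[8,12],[15,0],[19,13],[30,0],[39,2],[41,11],[50,0]]
[[8,12],[15,0],[19,13],[30,0],[36,13],[43,11],[50,0]]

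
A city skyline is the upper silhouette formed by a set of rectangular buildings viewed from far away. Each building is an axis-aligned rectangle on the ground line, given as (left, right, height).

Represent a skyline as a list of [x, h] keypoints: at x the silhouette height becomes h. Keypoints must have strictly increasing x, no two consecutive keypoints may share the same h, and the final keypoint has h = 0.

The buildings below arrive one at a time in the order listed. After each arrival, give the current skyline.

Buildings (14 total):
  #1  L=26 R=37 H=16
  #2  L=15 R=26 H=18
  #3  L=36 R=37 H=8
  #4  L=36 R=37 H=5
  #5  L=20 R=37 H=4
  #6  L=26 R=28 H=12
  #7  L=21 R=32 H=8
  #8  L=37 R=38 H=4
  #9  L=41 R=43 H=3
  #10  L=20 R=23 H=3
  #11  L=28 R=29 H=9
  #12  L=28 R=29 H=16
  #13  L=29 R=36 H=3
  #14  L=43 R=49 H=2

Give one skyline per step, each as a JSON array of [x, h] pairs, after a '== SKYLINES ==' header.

== SKYLINES ==
[[26,16],[37,0]]
[[15,18],[26,16],[37,0]]
[[15,18],[26,16],[37,0]]
[[15,18],[26,16],[37,0]]
[[15,18],[26,16],[37,0]]
[[15,18],[26,16],[37,0]]
[[15,18],[26,16],[37,0]]
[[15,18],[26,16],[37,4],[38,0]]
[[15,18],[26,16],[37,4],[38,0],[41,3],[43,0]]
[[15,18],[26,16],[37,4],[38,0],[41,3],[43,0]]
[[15,18],[26,16],[37,4],[38,0],[41,3],[43,0]]
[[15,18],[26,16],[37,4],[38,0],[41,3],[43,0]]
[[15,18],[26,16],[37,4],[38,0],[41,3],[43,0]]
[[15,18],[26,16],[37,4],[38,0],[41,3],[43,2],[49,0]]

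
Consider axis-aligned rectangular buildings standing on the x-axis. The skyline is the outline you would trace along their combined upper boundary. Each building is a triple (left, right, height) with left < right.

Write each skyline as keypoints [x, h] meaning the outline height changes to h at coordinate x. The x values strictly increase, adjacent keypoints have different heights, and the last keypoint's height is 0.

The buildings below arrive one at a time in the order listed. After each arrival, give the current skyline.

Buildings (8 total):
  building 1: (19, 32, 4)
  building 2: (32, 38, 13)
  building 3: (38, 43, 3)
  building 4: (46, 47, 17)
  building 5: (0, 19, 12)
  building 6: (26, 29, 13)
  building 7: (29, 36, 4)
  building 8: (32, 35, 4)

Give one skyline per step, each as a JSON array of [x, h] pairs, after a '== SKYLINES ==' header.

== SKYLINES ==
[[19,4],[32,0]]
[[19,4],[32,13],[38,0]]
[[19,4],[32,13],[38,3],[43,0]]
[[19,4],[32,13],[38,3],[43,0],[46,17],[47,0]]
[[0,12],[19,4],[32,13],[38,3],[43,0],[46,17],[47,0]]
[[0,12],[19,4],[26,13],[29,4],[32,13],[38,3],[43,0],[46,17],[47,0]]
[[0,12],[19,4],[26,13],[29,4],[32,13],[38,3],[43,0],[46,17],[47,0]]
[[0,12],[19,4],[26,13],[29,4],[32,13],[38,3],[43,0],[46,17],[47,0]]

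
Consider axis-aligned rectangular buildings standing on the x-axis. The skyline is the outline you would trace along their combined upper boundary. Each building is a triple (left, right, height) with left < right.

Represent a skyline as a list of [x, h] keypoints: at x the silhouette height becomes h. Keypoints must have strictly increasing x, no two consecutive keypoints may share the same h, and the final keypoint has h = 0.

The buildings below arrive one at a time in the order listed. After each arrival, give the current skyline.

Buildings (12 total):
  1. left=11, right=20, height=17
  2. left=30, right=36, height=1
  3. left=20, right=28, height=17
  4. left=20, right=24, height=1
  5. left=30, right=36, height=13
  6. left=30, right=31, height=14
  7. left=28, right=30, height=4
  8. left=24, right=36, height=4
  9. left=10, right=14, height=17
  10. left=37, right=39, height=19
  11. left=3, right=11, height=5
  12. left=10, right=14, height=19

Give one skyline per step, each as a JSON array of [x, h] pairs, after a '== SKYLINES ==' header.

== SKYLINES ==
[[11,17],[20,0]]
[[11,17],[20,0],[30,1],[36,0]]
[[11,17],[28,0],[30,1],[36,0]]
[[11,17],[28,0],[30,1],[36,0]]
[[11,17],[28,0],[30,13],[36,0]]
[[11,17],[28,0],[30,14],[31,13],[36,0]]
[[11,17],[28,4],[30,14],[31,13],[36,0]]
[[11,17],[28,4],[30,14],[31,13],[36,0]]
[[10,17],[28,4],[30,14],[31,13],[36,0]]
[[10,17],[28,4],[30,14],[31,13],[36,0],[37,19],[39,0]]
[[3,5],[10,17],[28,4],[30,14],[31,13],[36,0],[37,19],[39,0]]
[[3,5],[10,19],[14,17],[28,4],[30,14],[31,13],[36,0],[37,19],[39,0]]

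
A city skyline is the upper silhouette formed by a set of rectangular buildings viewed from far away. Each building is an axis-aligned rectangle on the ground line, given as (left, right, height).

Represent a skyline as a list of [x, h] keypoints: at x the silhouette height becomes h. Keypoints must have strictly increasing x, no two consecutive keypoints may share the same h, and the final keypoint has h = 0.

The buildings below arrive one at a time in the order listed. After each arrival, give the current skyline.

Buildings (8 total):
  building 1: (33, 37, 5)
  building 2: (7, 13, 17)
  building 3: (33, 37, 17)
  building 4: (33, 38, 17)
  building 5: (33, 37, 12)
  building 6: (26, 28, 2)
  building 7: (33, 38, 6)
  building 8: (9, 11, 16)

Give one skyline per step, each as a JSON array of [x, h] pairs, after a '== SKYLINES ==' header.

== SKYLINES ==
[[33,5],[37,0]]
[[7,17],[13,0],[33,5],[37,0]]
[[7,17],[13,0],[33,17],[37,0]]
[[7,17],[13,0],[33,17],[38,0]]
[[7,17],[13,0],[33,17],[38,0]]
[[7,17],[13,0],[26,2],[28,0],[33,17],[38,0]]
[[7,17],[13,0],[26,2],[28,0],[33,17],[38,0]]
[[7,17],[13,0],[26,2],[28,0],[33,17],[38,0]]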